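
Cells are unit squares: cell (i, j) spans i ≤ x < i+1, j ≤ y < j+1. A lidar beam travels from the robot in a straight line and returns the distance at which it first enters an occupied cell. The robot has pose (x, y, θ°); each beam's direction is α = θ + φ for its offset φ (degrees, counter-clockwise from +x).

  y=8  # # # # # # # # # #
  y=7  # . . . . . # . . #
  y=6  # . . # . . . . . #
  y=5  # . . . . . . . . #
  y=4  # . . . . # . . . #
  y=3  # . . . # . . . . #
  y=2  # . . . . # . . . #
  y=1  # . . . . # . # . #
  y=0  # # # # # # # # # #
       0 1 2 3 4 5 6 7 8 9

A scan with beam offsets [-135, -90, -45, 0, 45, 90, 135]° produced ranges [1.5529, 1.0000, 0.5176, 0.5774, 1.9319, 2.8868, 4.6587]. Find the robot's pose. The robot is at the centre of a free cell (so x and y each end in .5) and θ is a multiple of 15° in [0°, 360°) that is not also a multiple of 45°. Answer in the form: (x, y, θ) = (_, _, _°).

The pose lattice has 49·16 = 784 candidates. Test each by forward raycasting.
  (7.5, 3.5, 330°): beam 1 = 1.9319 ≠ 1.5529 ✗
  (1.5, 6.5, 300°): beam 1 = 0.5176 ≠ 1.5529 ✗
  (1.5, 3.5, 285°): beam 1 = 0.5774 ≠ 1.5529 ✗
  (6.5, 2.5, 330°): beam 1 = 0.5176 ≠ 1.5529 ✗
  …
  (2.5, 1.5, 300°): r_1=1.5529, r_2=1.0000, r_3=0.5176, r_4=0.5774, r_5=1.9319, r_6=2.8868, r_7=4.6587 — all match ✓
Only this pose fits every beam.

(x, y, θ) = (2.5, 1.5, 300°)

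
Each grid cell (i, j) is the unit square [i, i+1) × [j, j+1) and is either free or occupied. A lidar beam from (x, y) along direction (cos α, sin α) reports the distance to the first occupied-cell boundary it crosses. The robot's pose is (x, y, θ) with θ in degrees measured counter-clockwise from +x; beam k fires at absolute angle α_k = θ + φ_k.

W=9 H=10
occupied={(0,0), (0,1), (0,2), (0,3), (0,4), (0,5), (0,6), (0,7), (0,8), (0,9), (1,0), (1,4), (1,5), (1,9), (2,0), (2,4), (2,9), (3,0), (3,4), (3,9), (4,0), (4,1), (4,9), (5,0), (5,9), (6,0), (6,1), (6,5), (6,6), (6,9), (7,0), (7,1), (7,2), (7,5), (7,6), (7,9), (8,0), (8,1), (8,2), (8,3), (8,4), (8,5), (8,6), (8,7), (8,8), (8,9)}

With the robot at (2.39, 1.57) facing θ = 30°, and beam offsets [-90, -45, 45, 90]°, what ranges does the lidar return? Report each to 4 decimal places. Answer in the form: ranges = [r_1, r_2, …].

ranges = [0.6582, 1.6668, 2.5157, 2.7800]

beam 1: φ=-90°, α=300°
  dir = (cos 300°, sin 300°) = (0.5000, -0.8660); from cell (2,1)
  next x-line at t=1.2200, next y-line at t=0.6582; Δt_x=2.0000, Δt_y=1.1547
    y: enter (2,0) at t=0.6582 ← occupied
  → r_1 = 0.6582
beam 2: φ=-45°, α=345°
  dir = (cos 345°, sin 345°) = (0.9659, -0.2588); from cell (2,1)
  next x-line at t=0.6315, next y-line at t=2.2023; Δt_x=1.0353, Δt_y=3.8637
    x: enter (3,1) at t=0.6315
    x: enter (4,1) at t=1.6668 ← occupied
  → r_2 = 1.6668
beam 3: φ=45°, α=75°
  dir = (cos 75°, sin 75°) = (0.2588, 0.9659); from cell (2,1)
  next x-line at t=2.3569, next y-line at t=0.4452; Δt_x=3.8637, Δt_y=1.0353
    y: enter (2,2) at t=0.4452
    y: enter (2,3) at t=1.4804
    x: enter (3,3) at t=2.3569
    y: enter (3,4) at t=2.5157 ← occupied
  → r_3 = 2.5157
beam 4: φ=90°, α=120°
  dir = (cos 120°, sin 120°) = (-0.5000, 0.8660); from cell (2,1)
  next x-line at t=0.7800, next y-line at t=0.4965; Δt_x=2.0000, Δt_y=1.1547
    y: enter (2,2) at t=0.4965
    x: enter (1,2) at t=0.7800
    y: enter (1,3) at t=1.6512
    x: enter (0,3) at t=2.7800 ← occupied
  → r_4 = 2.7800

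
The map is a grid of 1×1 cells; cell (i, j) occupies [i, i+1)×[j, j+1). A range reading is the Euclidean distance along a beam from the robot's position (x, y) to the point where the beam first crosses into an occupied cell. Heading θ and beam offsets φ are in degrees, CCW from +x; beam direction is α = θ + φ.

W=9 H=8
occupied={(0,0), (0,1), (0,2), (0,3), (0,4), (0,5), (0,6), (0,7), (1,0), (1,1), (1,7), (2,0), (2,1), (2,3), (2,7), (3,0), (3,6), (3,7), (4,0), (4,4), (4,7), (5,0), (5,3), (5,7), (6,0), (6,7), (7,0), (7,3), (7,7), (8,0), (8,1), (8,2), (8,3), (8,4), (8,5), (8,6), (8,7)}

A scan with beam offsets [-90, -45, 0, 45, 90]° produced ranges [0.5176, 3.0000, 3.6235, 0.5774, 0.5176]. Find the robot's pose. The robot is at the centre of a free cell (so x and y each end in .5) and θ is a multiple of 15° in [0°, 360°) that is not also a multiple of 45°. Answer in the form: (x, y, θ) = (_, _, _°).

(x, y, θ) = (6.5, 3.5, 105°)

The pose lattice has 35·16 = 560 candidates. Test each by forward raycasting.
  (4.5, 1.5, 255°): beam 1 = 1.5529 ≠ 0.5176 ✗
  (4.5, 1.5, 75°): beam 1 = 1.9319 ≠ 0.5176 ✗
  (6.5, 2.5, 330°): beam 1 = 1.7321 ≠ 0.5176 ✗
  (3.5, 3.5, 195°): beam 1 = 3.6235 ≠ 0.5176 ✗
  …
  (6.5, 3.5, 105°): r_1=0.5176, r_2=3.0000, r_3=3.6235, r_4=0.5774, r_5=0.5176 — all match ✓
Only this pose fits every beam.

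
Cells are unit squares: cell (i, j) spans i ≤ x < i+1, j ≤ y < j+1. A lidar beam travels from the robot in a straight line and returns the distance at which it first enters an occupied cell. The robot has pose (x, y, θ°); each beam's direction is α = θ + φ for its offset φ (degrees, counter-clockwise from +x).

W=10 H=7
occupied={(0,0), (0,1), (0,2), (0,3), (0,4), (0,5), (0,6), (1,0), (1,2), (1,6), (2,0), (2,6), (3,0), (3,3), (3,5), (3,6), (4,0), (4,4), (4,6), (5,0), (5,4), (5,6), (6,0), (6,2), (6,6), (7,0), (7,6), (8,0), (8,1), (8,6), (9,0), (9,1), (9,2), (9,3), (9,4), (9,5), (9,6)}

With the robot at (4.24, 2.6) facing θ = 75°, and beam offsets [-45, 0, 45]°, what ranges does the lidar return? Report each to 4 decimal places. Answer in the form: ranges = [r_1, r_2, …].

beam 1: φ=-45°, α=30°
  direction (0.8660, 0.5000); cell (4,2); t to first gridline: x 0.8776, y 0.8000 (then +1.1547 / +2.0000)
    (4,3) via y @ 0.8000
    (5,3) via x @ 0.8776
    (6,3) via x @ 2.0323
    (6,4) via y @ 2.8000
    (7,4) via x @ 3.1870
    (8,4) via x @ 4.3417
    (8,5) via y @ 4.8000
    (9,5) via x @ 5.4964  # hit
  → r_1 = 5.4964
beam 2: φ=0°, α=75°
  direction (0.2588, 0.9659); cell (4,2); t to first gridline: x 2.9364, y 0.4141 (then +3.8637 / +1.0353)
    (4,3) via y @ 0.4141
    (4,4) via y @ 1.4494  # hit
  → r_2 = 1.4494
beam 3: φ=45°, α=120°
  direction (-0.5000, 0.8660); cell (4,2); t to first gridline: x 0.4800, y 0.4619 (then +2.0000 / +1.1547)
    (4,3) via y @ 0.4619
    (3,3) via x @ 0.4800  # hit
  → r_3 = 0.4800

ranges = [5.4964, 1.4494, 0.4800]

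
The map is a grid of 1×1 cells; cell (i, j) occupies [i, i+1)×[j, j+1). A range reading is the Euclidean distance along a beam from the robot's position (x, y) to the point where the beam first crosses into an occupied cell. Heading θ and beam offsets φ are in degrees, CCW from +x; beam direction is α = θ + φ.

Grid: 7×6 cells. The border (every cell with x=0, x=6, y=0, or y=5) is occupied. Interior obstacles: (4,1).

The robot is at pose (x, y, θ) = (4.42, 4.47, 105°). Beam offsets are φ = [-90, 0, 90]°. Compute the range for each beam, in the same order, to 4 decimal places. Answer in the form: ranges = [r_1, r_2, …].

beam 1: φ=-90°, α=15°
  direction (0.9659, 0.2588); cell (4,4); t to first gridline: x 0.6005, y 2.0478 (then +1.0353 / +3.8637)
    (5,4) via x @ 0.6005
    (6,4) via x @ 1.6357  # hit
  → r_1 = 1.6357
beam 2: φ=0°, α=105°
  direction (-0.2588, 0.9659); cell (4,4); t to first gridline: x 1.6228, y 0.5487 (then +3.8637 / +1.0353)
    (4,5) via y @ 0.5487  # hit
  → r_2 = 0.5487
beam 3: φ=90°, α=195°
  direction (-0.9659, -0.2588); cell (4,4); t to first gridline: x 0.4348, y 1.8159 (then +1.0353 / +3.8637)
    (3,4) via x @ 0.4348
    (2,4) via x @ 1.4701
    (2,3) via y @ 1.8159
    (1,3) via x @ 2.5054
    (0,3) via x @ 3.5406  # hit
  → r_3 = 3.5406

ranges = [1.6357, 0.5487, 3.5406]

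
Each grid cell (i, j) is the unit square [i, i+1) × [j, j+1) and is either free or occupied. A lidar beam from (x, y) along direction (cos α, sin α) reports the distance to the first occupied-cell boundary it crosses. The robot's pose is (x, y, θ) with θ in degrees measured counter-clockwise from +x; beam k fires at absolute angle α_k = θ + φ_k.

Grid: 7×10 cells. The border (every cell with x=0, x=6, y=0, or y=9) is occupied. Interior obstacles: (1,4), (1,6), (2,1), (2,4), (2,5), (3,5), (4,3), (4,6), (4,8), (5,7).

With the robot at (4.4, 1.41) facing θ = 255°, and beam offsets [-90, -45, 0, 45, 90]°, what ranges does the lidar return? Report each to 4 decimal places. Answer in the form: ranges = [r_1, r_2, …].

ranges = [1.4494, 0.8200, 0.4245, 0.4734, 1.5841]

beam 1: φ=-90°, α=165°
  dir = (cos 165°, sin 165°) = (-0.9659, 0.2588); from cell (4,1)
  next x-line at t=0.4141, next y-line at t=2.2796; Δt_x=1.0353, Δt_y=3.8637
    x: enter (3,1) at t=0.4141
    x: enter (2,1) at t=1.4494 ← occupied
  → r_1 = 1.4494
beam 2: φ=-45°, α=210°
  dir = (cos 210°, sin 210°) = (-0.8660, -0.5000); from cell (4,1)
  next x-line at t=0.4619, next y-line at t=0.8200; Δt_x=1.1547, Δt_y=2.0000
    x: enter (3,1) at t=0.4619
    y: enter (3,0) at t=0.8200 ← occupied
  → r_2 = 0.8200
beam 3: φ=0°, α=255°
  dir = (cos 255°, sin 255°) = (-0.2588, -0.9659); from cell (4,1)
  next x-line at t=1.5455, next y-line at t=0.4245; Δt_x=3.8637, Δt_y=1.0353
    y: enter (4,0) at t=0.4245 ← occupied
  → r_3 = 0.4245
beam 4: φ=45°, α=300°
  dir = (cos 300°, sin 300°) = (0.5000, -0.8660); from cell (4,1)
  next x-line at t=1.2000, next y-line at t=0.4734; Δt_x=2.0000, Δt_y=1.1547
    y: enter (4,0) at t=0.4734 ← occupied
  → r_4 = 0.4734
beam 5: φ=90°, α=345°
  dir = (cos 345°, sin 345°) = (0.9659, -0.2588); from cell (4,1)
  next x-line at t=0.6212, next y-line at t=1.5841; Δt_x=1.0353, Δt_y=3.8637
    x: enter (5,1) at t=0.6212
    y: enter (5,0) at t=1.5841 ← occupied
  → r_5 = 1.5841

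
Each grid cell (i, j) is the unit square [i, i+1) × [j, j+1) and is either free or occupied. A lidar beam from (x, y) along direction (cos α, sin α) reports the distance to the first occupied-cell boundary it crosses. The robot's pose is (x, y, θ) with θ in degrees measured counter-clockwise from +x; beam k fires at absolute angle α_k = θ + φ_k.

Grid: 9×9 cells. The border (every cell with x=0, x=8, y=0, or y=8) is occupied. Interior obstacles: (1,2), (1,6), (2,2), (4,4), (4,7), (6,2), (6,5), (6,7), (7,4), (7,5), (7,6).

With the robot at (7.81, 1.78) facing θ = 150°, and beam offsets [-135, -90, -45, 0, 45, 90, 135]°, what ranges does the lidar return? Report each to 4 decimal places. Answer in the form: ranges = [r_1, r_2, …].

beam 1: φ=-135°, α=15°
  direction (0.9659, 0.2588); cell (7,1); t to first gridline: x 0.1967, y 0.8500 (then +1.0353 / +3.8637)
    (8,1) via x @ 0.1967  # hit
  → r_1 = 0.1967
beam 2: φ=-90°, α=60°
  direction (0.5000, 0.8660); cell (7,1); t to first gridline: x 0.3800, y 0.2540 (then +2.0000 / +1.1547)
    (7,2) via y @ 0.2540
    (8,2) via x @ 0.3800  # hit
  → r_2 = 0.3800
beam 3: φ=-45°, α=105°
  direction (-0.2588, 0.9659); cell (7,1); t to first gridline: x 3.1296, y 0.2278 (then +3.8637 / +1.0353)
    (7,2) via y @ 0.2278
    (7,3) via y @ 1.2630
    (7,4) via y @ 2.2983  # hit
  → r_3 = 2.2983
beam 4: φ=0°, α=150°
  direction (-0.8660, 0.5000); cell (7,1); t to first gridline: x 0.9353, y 0.4400 (then +1.1547 / +2.0000)
    (7,2) via y @ 0.4400
    (6,2) via x @ 0.9353  # hit
  → r_4 = 0.9353
beam 5: φ=45°, α=195°
  direction (-0.9659, -0.2588); cell (7,1); t to first gridline: x 0.8386, y 3.0137 (then +1.0353 / +3.8637)
    (6,1) via x @ 0.8386
    (5,1) via x @ 1.8738
    (4,1) via x @ 2.9091
    (4,0) via y @ 3.0137  # hit
  → r_5 = 3.0137
beam 6: φ=90°, α=240°
  direction (-0.5000, -0.8660); cell (7,1); t to first gridline: x 1.6200, y 0.9007 (then +2.0000 / +1.1547)
    (7,0) via y @ 0.9007  # hit
  → r_6 = 0.9007
beam 7: φ=135°, α=285°
  direction (0.2588, -0.9659); cell (7,1); t to first gridline: x 0.7341, y 0.8075 (then +3.8637 / +1.0353)
    (8,1) via x @ 0.7341  # hit
  → r_7 = 0.7341

ranges = [0.1967, 0.3800, 2.2983, 0.9353, 3.0137, 0.9007, 0.7341]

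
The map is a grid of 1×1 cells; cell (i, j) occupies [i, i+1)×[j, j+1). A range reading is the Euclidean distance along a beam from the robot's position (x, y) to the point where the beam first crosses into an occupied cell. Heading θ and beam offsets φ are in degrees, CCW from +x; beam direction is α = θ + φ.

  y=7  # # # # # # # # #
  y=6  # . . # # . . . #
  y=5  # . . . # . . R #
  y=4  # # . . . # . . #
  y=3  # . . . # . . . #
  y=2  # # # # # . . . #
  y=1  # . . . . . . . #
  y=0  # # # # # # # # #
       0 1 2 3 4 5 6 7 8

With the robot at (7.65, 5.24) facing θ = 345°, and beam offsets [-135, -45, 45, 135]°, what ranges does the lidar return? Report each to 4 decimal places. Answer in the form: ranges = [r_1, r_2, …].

ranges = [1.9053, 0.7000, 0.4041, 2.0323]

beam 1: φ=-135°, α=210°
  cosα=-0.8660 sinα=-0.5000 | (7,5) | tMaxX 0.7506 tMaxY 0.4800 | tΔX 1.1547 tΔY 2.0000
    t=0.4800 [y] (7,4)
    t=0.7506 [x] (6,4)
    t=1.9053 [x] (5,4) — stop
  → r_1 = 1.9053
beam 2: φ=-45°, α=300°
  cosα=0.5000 sinα=-0.8660 | (7,5) | tMaxX 0.7000 tMaxY 0.2771 | tΔX 2.0000 tΔY 1.1547
    t=0.2771 [y] (7,4)
    t=0.7000 [x] (8,4) — stop
  → r_2 = 0.7000
beam 3: φ=45°, α=30°
  cosα=0.8660 sinα=0.5000 | (7,5) | tMaxX 0.4041 tMaxY 1.5200 | tΔX 1.1547 tΔY 2.0000
    t=0.4041 [x] (8,5) — stop
  → r_3 = 0.4041
beam 4: φ=135°, α=120°
  cosα=-0.5000 sinα=0.8660 | (7,5) | tMaxX 1.3000 tMaxY 0.8776 | tΔX 2.0000 tΔY 1.1547
    t=0.8776 [y] (7,6)
    t=1.3000 [x] (6,6)
    t=2.0323 [y] (6,7) — stop
  → r_4 = 2.0323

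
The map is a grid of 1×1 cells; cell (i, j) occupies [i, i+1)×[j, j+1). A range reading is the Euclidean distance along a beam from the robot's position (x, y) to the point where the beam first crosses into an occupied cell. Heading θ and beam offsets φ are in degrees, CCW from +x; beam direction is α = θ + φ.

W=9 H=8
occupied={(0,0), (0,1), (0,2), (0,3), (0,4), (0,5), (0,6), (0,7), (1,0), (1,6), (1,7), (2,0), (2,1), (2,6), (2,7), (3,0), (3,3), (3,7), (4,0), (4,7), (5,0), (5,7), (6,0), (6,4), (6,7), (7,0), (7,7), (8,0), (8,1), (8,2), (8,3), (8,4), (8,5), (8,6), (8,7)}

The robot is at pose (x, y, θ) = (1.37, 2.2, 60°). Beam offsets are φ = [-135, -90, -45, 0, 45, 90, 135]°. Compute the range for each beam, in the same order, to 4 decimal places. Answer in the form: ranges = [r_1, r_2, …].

beam 1: φ=-135°, α=285°
  cosα=0.2588 sinα=-0.9659 | (1,2) | tMaxX 2.4341 tMaxY 0.2071 | tΔX 3.8637 tΔY 1.0353
    t=0.2071 [y] (1,1)
    t=1.2423 [y] (1,0) — stop
  → r_1 = 1.2423
beam 2: φ=-90°, α=330°
  cosα=0.8660 sinα=-0.5000 | (1,2) | tMaxX 0.7275 tMaxY 0.4000 | tΔX 1.1547 tΔY 2.0000
    t=0.4000 [y] (1,1)
    t=0.7275 [x] (2,1) — stop
  → r_2 = 0.7275
beam 3: φ=-45°, α=15°
  cosα=0.9659 sinα=0.2588 | (1,2) | tMaxX 0.6522 tMaxY 3.0910 | tΔX 1.0353 tΔY 3.8637
    t=0.6522 [x] (2,2)
    t=1.6875 [x] (3,2)
    t=2.7228 [x] (4,2)
    t=3.0910 [y] (4,3)
    t=3.7581 [x] (5,3)
    t=4.7933 [x] (6,3)
    t=5.8286 [x] (7,3)
    t=6.8639 [x] (8,3) — stop
  → r_3 = 6.8639
beam 4: φ=0°, α=60°
  cosα=0.5000 sinα=0.8660 | (1,2) | tMaxX 1.2600 tMaxY 0.9238 | tΔX 2.0000 tΔY 1.1547
    t=0.9238 [y] (1,3)
    t=1.2600 [x] (2,3)
    t=2.0785 [y] (2,4)
    t=3.2332 [y] (2,5)
    t=3.2600 [x] (3,5)
    t=4.3879 [y] (3,6)
    t=5.2600 [x] (4,6)
    t=5.5426 [y] (4,7) — stop
  → r_4 = 5.5426
beam 5: φ=45°, α=105°
  cosα=-0.2588 sinα=0.9659 | (1,2) | tMaxX 1.4296 tMaxY 0.8282 | tΔX 3.8637 tΔY 1.0353
    t=0.8282 [y] (1,3)
    t=1.4296 [x] (0,3) — stop
  → r_5 = 1.4296
beam 6: φ=90°, α=150°
  cosα=-0.8660 sinα=0.5000 | (1,2) | tMaxX 0.4272 tMaxY 1.6000 | tΔX 1.1547 tΔY 2.0000
    t=0.4272 [x] (0,2) — stop
  → r_6 = 0.4272
beam 7: φ=135°, α=195°
  cosα=-0.9659 sinα=-0.2588 | (1,2) | tMaxX 0.3831 tMaxY 0.7727 | tΔX 1.0353 tΔY 3.8637
    t=0.3831 [x] (0,2) — stop
  → r_7 = 0.3831

ranges = [1.2423, 0.7275, 6.8639, 5.5426, 1.4296, 0.4272, 0.3831]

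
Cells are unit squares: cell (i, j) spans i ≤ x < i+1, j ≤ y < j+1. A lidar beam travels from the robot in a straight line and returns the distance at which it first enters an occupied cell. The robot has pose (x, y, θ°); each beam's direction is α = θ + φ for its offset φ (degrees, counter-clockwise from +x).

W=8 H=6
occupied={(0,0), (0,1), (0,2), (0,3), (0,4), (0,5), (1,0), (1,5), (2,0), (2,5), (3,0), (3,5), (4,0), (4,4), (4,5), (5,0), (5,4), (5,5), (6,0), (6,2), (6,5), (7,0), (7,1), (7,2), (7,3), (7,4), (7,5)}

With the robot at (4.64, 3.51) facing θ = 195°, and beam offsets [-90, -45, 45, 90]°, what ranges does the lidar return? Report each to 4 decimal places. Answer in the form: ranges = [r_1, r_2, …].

beam 1: φ=-90°, α=105°
  dir = (cos 105°, sin 105°) = (-0.2588, 0.9659); from cell (4,3)
  next x-line at t=2.4728, next y-line at t=0.5073; Δt_x=3.8637, Δt_y=1.0353
    y: enter (4,4) at t=0.5073 ← occupied
  → r_1 = 0.5073
beam 2: φ=-45°, α=150°
  dir = (cos 150°, sin 150°) = (-0.8660, 0.5000); from cell (4,3)
  next x-line at t=0.7390, next y-line at t=0.9800; Δt_x=1.1547, Δt_y=2.0000
    x: enter (3,3) at t=0.7390
    y: enter (3,4) at t=0.9800
    x: enter (2,4) at t=1.8937
    y: enter (2,5) at t=2.9800 ← occupied
  → r_2 = 2.9800
beam 3: φ=45°, α=240°
  dir = (cos 240°, sin 240°) = (-0.5000, -0.8660); from cell (4,3)
  next x-line at t=1.2800, next y-line at t=0.5889; Δt_x=2.0000, Δt_y=1.1547
    y: enter (4,2) at t=0.5889
    x: enter (3,2) at t=1.2800
    y: enter (3,1) at t=1.7436
    y: enter (3,0) at t=2.8983 ← occupied
  → r_3 = 2.8983
beam 4: φ=90°, α=285°
  dir = (cos 285°, sin 285°) = (0.2588, -0.9659); from cell (4,3)
  next x-line at t=1.3909, next y-line at t=0.5280; Δt_x=3.8637, Δt_y=1.0353
    y: enter (4,2) at t=0.5280
    x: enter (5,2) at t=1.3909
    y: enter (5,1) at t=1.5633
    y: enter (5,0) at t=2.5985 ← occupied
  → r_4 = 2.5985

ranges = [0.5073, 2.9800, 2.8983, 2.5985]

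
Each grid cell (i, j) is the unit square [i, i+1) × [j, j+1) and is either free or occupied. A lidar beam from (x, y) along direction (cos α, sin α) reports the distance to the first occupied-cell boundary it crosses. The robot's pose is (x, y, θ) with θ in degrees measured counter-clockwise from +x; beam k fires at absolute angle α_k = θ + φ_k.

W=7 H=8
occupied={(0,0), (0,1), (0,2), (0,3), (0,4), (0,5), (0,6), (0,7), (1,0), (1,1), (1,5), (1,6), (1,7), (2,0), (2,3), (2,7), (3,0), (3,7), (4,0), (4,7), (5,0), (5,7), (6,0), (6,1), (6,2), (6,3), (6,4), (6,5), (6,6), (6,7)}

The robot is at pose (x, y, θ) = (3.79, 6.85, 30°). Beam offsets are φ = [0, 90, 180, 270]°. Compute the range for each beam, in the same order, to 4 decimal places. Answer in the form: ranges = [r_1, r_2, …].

beam 1: φ=0°, α=30°
  dir = (cos 30°, sin 30°) = (0.8660, 0.5000); from cell (3,6)
  next x-line at t=0.2425, next y-line at t=0.3000; Δt_x=1.1547, Δt_y=2.0000
    x: enter (4,6) at t=0.2425
    y: enter (4,7) at t=0.3000 ← occupied
  → r_1 = 0.3000
beam 2: φ=90°, α=120°
  dir = (cos 120°, sin 120°) = (-0.5000, 0.8660); from cell (3,6)
  next x-line at t=1.5800, next y-line at t=0.1732; Δt_x=2.0000, Δt_y=1.1547
    y: enter (3,7) at t=0.1732 ← occupied
  → r_2 = 0.1732
beam 3: φ=180°, α=210°
  dir = (cos 210°, sin 210°) = (-0.8660, -0.5000); from cell (3,6)
  next x-line at t=0.9122, next y-line at t=1.7000; Δt_x=1.1547, Δt_y=2.0000
    x: enter (2,6) at t=0.9122
    y: enter (2,5) at t=1.7000
    x: enter (1,5) at t=2.0669 ← occupied
  → r_3 = 2.0669
beam 4: φ=270°, α=300°
  dir = (cos 300°, sin 300°) = (0.5000, -0.8660); from cell (3,6)
  next x-line at t=0.4200, next y-line at t=0.9815; Δt_x=2.0000, Δt_y=1.1547
    x: enter (4,6) at t=0.4200
    y: enter (4,5) at t=0.9815
    y: enter (4,4) at t=2.1362
    x: enter (5,4) at t=2.4200
    y: enter (5,3) at t=3.2909
    x: enter (6,3) at t=4.4200 ← occupied
  → r_4 = 4.4200

ranges = [0.3000, 0.1732, 2.0669, 4.4200]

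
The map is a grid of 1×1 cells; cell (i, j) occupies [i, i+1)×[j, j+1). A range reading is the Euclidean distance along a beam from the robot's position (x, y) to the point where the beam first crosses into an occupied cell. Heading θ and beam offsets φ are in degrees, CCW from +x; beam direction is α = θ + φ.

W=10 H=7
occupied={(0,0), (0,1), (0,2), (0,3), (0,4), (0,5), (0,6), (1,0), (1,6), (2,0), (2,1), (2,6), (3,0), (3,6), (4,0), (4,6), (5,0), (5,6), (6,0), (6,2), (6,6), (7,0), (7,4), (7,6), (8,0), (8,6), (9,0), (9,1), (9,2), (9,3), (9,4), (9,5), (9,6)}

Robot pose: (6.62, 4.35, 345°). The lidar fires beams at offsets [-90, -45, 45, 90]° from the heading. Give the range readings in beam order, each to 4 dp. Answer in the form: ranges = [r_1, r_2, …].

beam 1: φ=-90°, α=255°
  dir = (cos 255°, sin 255°) = (-0.2588, -0.9659); from cell (6,4)
  next x-line at t=2.3955, next y-line at t=0.3623; Δt_x=3.8637, Δt_y=1.0353
    y: enter (6,3) at t=0.3623
    y: enter (6,2) at t=1.3976 ← occupied
  → r_1 = 1.3976
beam 2: φ=-45°, α=300°
  dir = (cos 300°, sin 300°) = (0.5000, -0.8660); from cell (6,4)
  next x-line at t=0.7600, next y-line at t=0.4041; Δt_x=2.0000, Δt_y=1.1547
    y: enter (6,3) at t=0.4041
    x: enter (7,3) at t=0.7600
    y: enter (7,2) at t=1.5588
    y: enter (7,1) at t=2.7135
    x: enter (8,1) at t=2.7600
    y: enter (8,0) at t=3.8682 ← occupied
  → r_2 = 3.8682
beam 3: φ=45°, α=30°
  dir = (cos 30°, sin 30°) = (0.8660, 0.5000); from cell (6,4)
  next x-line at t=0.4388, next y-line at t=1.3000; Δt_x=1.1547, Δt_y=2.0000
    x: enter (7,4) at t=0.4388 ← occupied
  → r_3 = 0.4388
beam 4: φ=90°, α=75°
  dir = (cos 75°, sin 75°) = (0.2588, 0.9659); from cell (6,4)
  next x-line at t=1.4682, next y-line at t=0.6729; Δt_x=3.8637, Δt_y=1.0353
    y: enter (6,5) at t=0.6729
    x: enter (7,5) at t=1.4682
    y: enter (7,6) at t=1.7082 ← occupied
  → r_4 = 1.7082

ranges = [1.3976, 3.8682, 0.4388, 1.7082]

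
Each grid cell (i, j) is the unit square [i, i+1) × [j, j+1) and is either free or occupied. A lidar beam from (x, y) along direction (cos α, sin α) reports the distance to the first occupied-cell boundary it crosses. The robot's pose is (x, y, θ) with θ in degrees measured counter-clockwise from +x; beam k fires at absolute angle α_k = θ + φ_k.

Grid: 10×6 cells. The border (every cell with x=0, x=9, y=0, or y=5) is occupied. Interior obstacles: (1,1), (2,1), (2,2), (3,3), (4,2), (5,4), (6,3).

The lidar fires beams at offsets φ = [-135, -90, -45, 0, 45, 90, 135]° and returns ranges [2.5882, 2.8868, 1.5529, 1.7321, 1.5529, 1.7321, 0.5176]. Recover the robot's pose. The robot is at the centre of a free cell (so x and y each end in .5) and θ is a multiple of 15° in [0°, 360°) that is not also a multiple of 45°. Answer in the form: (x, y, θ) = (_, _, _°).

The pose lattice has 25·16 = 400 candidates. Test each by forward raycasting.
  (5.5, 2.5, 255°): beam 1 = 2.8868 ≠ 2.5882 ✗
  (8.5, 1.5, 60°): beam 1 = 0.5176 ≠ 2.5882 ✗
  (2.5, 4.5, 120°): beam 1 = 3.6235 ≠ 2.5882 ✗
  (6.5, 1.5, 105°): beam 1 = 1.0000 ≠ 2.5882 ✗
  (4.5, 3.5, 330°): beam 1 = 0.5176 ≠ 2.5882 ✗
  …
  (7.5, 3.5, 30°): r_1=2.5882, r_2=2.8868, r_3=1.5529, r_4=1.7321, r_5=1.5529, r_6=1.7321, r_7=0.5176 — all match ✓
Only this pose fits every beam.

(x, y, θ) = (7.5, 3.5, 30°)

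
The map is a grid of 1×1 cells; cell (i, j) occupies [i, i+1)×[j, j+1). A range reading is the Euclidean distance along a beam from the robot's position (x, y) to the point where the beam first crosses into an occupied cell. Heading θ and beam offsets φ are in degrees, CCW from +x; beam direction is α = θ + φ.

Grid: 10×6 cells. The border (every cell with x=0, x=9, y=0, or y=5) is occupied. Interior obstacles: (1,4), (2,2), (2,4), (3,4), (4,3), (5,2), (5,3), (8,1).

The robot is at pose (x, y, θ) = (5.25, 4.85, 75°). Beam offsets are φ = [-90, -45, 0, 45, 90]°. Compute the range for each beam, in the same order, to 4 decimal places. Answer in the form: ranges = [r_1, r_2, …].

ranges = [3.8823, 0.3000, 0.1553, 0.1732, 0.5796]

beam 1: φ=-90°, α=345°
  direction (0.9659, -0.2588); cell (5,4); t to first gridline: x 0.7765, y 3.2841 (then +1.0353 / +3.8637)
    (6,4) via x @ 0.7765
    (7,4) via x @ 1.8117
    (8,4) via x @ 2.8470
    (8,3) via y @ 3.2841
    (9,3) via x @ 3.8823  # hit
  → r_1 = 3.8823
beam 2: φ=-45°, α=30°
  direction (0.8660, 0.5000); cell (5,4); t to first gridline: x 0.8660, y 0.3000 (then +1.1547 / +2.0000)
    (5,5) via y @ 0.3000  # hit
  → r_2 = 0.3000
beam 3: φ=0°, α=75°
  direction (0.2588, 0.9659); cell (5,4); t to first gridline: x 2.8978, y 0.1553 (then +3.8637 / +1.0353)
    (5,5) via y @ 0.1553  # hit
  → r_3 = 0.1553
beam 4: φ=45°, α=120°
  direction (-0.5000, 0.8660); cell (5,4); t to first gridline: x 0.5000, y 0.1732 (then +2.0000 / +1.1547)
    (5,5) via y @ 0.1732  # hit
  → r_4 = 0.1732
beam 5: φ=90°, α=165°
  direction (-0.9659, 0.2588); cell (5,4); t to first gridline: x 0.2588, y 0.5796 (then +1.0353 / +3.8637)
    (4,4) via x @ 0.2588
    (4,5) via y @ 0.5796  # hit
  → r_5 = 0.5796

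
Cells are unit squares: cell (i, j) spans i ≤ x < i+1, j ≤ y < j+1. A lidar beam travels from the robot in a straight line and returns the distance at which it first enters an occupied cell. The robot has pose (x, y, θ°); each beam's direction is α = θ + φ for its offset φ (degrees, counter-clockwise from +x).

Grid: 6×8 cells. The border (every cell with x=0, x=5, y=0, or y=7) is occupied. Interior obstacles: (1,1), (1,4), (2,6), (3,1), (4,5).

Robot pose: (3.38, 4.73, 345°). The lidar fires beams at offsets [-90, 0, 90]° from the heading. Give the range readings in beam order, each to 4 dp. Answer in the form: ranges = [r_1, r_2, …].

ranges = [3.8616, 1.6771, 2.3501]

beam 1: φ=-90°, α=255°
  direction (-0.2588, -0.9659); cell (3,4); t to first gridline: x 1.4682, y 0.7558 (then +3.8637 / +1.0353)
    (3,3) via y @ 0.7558
    (2,3) via x @ 1.4682
    (2,2) via y @ 1.7910
    (2,1) via y @ 2.8263
    (2,0) via y @ 3.8616  # hit
  → r_1 = 3.8616
beam 2: φ=0°, α=345°
  direction (0.9659, -0.2588); cell (3,4); t to first gridline: x 0.6419, y 2.8205 (then +1.0353 / +3.8637)
    (4,4) via x @ 0.6419
    (5,4) via x @ 1.6771  # hit
  → r_2 = 1.6771
beam 3: φ=90°, α=75°
  direction (0.2588, 0.9659); cell (3,4); t to first gridline: x 2.3955, y 0.2795 (then +3.8637 / +1.0353)
    (3,5) via y @ 0.2795
    (3,6) via y @ 1.3148
    (3,7) via y @ 2.3501  # hit
  → r_3 = 2.3501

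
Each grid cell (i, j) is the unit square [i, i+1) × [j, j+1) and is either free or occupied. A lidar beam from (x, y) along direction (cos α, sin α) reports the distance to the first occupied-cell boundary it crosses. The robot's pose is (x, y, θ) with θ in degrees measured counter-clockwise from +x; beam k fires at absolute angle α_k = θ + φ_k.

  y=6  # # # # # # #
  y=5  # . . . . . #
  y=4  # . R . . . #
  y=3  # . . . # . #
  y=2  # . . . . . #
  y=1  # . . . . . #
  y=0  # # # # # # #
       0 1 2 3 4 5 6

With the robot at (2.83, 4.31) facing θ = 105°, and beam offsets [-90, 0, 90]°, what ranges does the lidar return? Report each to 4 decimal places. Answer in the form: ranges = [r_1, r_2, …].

beam 1: φ=-90°, α=15°
  dir = (cos 15°, sin 15°) = (0.9659, 0.2588); from cell (2,4)
  next x-line at t=0.1760, next y-line at t=2.6660; Δt_x=1.0353, Δt_y=3.8637
    x: enter (3,4) at t=0.1760
    x: enter (4,4) at t=1.2113
    x: enter (5,4) at t=2.2465
    y: enter (5,5) at t=2.6660
    x: enter (6,5) at t=3.2818 ← occupied
  → r_1 = 3.2818
beam 2: φ=0°, α=105°
  dir = (cos 105°, sin 105°) = (-0.2588, 0.9659); from cell (2,4)
  next x-line at t=3.2069, next y-line at t=0.7143; Δt_x=3.8637, Δt_y=1.0353
    y: enter (2,5) at t=0.7143
    y: enter (2,6) at t=1.7496 ← occupied
  → r_2 = 1.7496
beam 3: φ=90°, α=195°
  dir = (cos 195°, sin 195°) = (-0.9659, -0.2588); from cell (2,4)
  next x-line at t=0.8593, next y-line at t=1.1977; Δt_x=1.0353, Δt_y=3.8637
    x: enter (1,4) at t=0.8593
    y: enter (1,3) at t=1.1977
    x: enter (0,3) at t=1.8946 ← occupied
  → r_3 = 1.8946

ranges = [3.2818, 1.7496, 1.8946]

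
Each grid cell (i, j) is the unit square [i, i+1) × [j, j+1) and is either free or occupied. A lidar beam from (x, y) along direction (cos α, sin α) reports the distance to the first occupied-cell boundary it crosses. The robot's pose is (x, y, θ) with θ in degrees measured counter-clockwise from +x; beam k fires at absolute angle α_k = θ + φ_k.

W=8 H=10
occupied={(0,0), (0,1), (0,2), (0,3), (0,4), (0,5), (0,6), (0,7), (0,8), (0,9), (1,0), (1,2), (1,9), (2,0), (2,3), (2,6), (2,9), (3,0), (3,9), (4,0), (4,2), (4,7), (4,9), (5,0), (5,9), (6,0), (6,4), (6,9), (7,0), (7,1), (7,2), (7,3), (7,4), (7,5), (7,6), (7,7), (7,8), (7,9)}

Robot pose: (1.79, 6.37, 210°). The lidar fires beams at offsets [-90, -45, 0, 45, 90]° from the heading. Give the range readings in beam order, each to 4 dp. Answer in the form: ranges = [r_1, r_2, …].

ranges = [1.5800, 0.8179, 0.9122, 3.0523, 0.4200]

beam 1: φ=-90°, α=120°
  dir = (cos 120°, sin 120°) = (-0.5000, 0.8660); from cell (1,6)
  next x-line at t=1.5800, next y-line at t=0.7275; Δt_x=2.0000, Δt_y=1.1547
    y: enter (1,7) at t=0.7275
    x: enter (0,7) at t=1.5800 ← occupied
  → r_1 = 1.5800
beam 2: φ=-45°, α=165°
  dir = (cos 165°, sin 165°) = (-0.9659, 0.2588); from cell (1,6)
  next x-line at t=0.8179, next y-line at t=2.4341; Δt_x=1.0353, Δt_y=3.8637
    x: enter (0,6) at t=0.8179 ← occupied
  → r_2 = 0.8179
beam 3: φ=0°, α=210°
  dir = (cos 210°, sin 210°) = (-0.8660, -0.5000); from cell (1,6)
  next x-line at t=0.9122, next y-line at t=0.7400; Δt_x=1.1547, Δt_y=2.0000
    y: enter (1,5) at t=0.7400
    x: enter (0,5) at t=0.9122 ← occupied
  → r_3 = 0.9122
beam 4: φ=45°, α=255°
  dir = (cos 255°, sin 255°) = (-0.2588, -0.9659); from cell (1,6)
  next x-line at t=3.0523, next y-line at t=0.3831; Δt_x=3.8637, Δt_y=1.0353
    y: enter (1,5) at t=0.3831
    y: enter (1,4) at t=1.4183
    y: enter (1,3) at t=2.4536
    x: enter (0,3) at t=3.0523 ← occupied
  → r_4 = 3.0523
beam 5: φ=90°, α=300°
  dir = (cos 300°, sin 300°) = (0.5000, -0.8660); from cell (1,6)
  next x-line at t=0.4200, next y-line at t=0.4272; Δt_x=2.0000, Δt_y=1.1547
    x: enter (2,6) at t=0.4200 ← occupied
  → r_5 = 0.4200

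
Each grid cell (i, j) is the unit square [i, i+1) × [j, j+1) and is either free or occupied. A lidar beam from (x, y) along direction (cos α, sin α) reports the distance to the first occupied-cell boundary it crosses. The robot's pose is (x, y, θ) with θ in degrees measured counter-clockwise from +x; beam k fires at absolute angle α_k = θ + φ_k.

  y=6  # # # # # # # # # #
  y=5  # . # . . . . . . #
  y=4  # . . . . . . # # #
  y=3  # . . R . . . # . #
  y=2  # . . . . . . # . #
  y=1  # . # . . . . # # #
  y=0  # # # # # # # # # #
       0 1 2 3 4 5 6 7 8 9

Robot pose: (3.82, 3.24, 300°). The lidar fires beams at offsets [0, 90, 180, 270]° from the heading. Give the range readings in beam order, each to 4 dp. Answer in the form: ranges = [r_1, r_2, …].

ranges = [2.5865, 5.5200, 2.0323, 3.2563]

beam 1: φ=0°, α=300°
  cosα=0.5000 sinα=-0.8660 | (3,3) | tMaxX 0.3600 tMaxY 0.2771 | tΔX 2.0000 tΔY 1.1547
    t=0.2771 [y] (3,2)
    t=0.3600 [x] (4,2)
    t=1.4318 [y] (4,1)
    t=2.3600 [x] (5,1)
    t=2.5865 [y] (5,0) — stop
  → r_1 = 2.5865
beam 2: φ=90°, α=30°
  cosα=0.8660 sinα=0.5000 | (3,3) | tMaxX 0.2078 tMaxY 1.5200 | tΔX 1.1547 tΔY 2.0000
    t=0.2078 [x] (4,3)
    t=1.3625 [x] (5,3)
    t=1.5200 [y] (5,4)
    t=2.5172 [x] (6,4)
    t=3.5200 [y] (6,5)
    t=3.6719 [x] (7,5)
    t=4.8266 [x] (8,5)
    t=5.5200 [y] (8,6) — stop
  → r_2 = 5.5200
beam 3: φ=180°, α=120°
  cosα=-0.5000 sinα=0.8660 | (3,3) | tMaxX 1.6400 tMaxY 0.8776 | tΔX 2.0000 tΔY 1.1547
    t=0.8776 [y] (3,4)
    t=1.6400 [x] (2,4)
    t=2.0323 [y] (2,5) — stop
  → r_3 = 2.0323
beam 4: φ=270°, α=210°
  cosα=-0.8660 sinα=-0.5000 | (3,3) | tMaxX 0.9469 tMaxY 0.4800 | tΔX 1.1547 tΔY 2.0000
    t=0.4800 [y] (3,2)
    t=0.9469 [x] (2,2)
    t=2.1016 [x] (1,2)
    t=2.4800 [y] (1,1)
    t=3.2563 [x] (0,1) — stop
  → r_4 = 3.2563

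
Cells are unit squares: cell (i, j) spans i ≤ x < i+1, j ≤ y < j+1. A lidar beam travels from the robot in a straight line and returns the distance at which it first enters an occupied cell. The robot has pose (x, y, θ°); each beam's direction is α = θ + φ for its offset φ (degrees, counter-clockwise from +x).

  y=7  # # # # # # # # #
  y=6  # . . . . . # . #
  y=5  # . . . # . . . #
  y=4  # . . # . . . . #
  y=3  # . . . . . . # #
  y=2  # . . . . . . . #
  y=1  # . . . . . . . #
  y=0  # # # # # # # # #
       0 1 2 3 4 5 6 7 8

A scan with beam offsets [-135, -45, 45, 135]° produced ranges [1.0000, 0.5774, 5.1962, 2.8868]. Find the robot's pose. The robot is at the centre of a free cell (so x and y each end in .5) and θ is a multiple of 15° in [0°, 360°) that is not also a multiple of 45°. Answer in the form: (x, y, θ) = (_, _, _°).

Enumerate (i+0.5, j+0.5, θ) over the 38 free cells and 16 admissible headings. For each, cast all 4 beams and compare to the given ranges.
  (5.5, 5.5, 30°): beam 1 = 4.6587 ≠ 1.0000 ✗
  (1.5, 2.5, 30°): beam 1 = 1.5529 ≠ 1.0000 ✗
  (4.5, 6.5, 300°): beam 1 = 1.9319 ≠ 1.0000 ✗
  …
  (5.5, 5.5, 195°): r_1=1.0000, r_2=0.5774, r_3=5.1962, r_4=2.8868 — all match ✓
Only this pose fits every beam.

(x, y, θ) = (5.5, 5.5, 195°)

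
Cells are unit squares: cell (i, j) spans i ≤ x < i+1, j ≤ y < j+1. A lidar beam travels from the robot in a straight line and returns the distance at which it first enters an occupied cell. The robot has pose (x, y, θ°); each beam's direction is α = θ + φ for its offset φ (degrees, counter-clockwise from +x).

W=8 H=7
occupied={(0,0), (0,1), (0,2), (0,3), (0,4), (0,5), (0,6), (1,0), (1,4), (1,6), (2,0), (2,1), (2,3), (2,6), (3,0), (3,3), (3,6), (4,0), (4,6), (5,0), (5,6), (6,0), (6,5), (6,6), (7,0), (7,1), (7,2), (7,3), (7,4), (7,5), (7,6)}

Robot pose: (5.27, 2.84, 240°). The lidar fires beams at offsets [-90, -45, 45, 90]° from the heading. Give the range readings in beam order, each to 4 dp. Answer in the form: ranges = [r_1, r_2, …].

ranges = [1.4665, 3.2455, 1.9049, 1.9976]

beam 1: φ=-90°, α=150°
  d=(-0.8660,0.5000)  start (5,2)  tX=0.3118 tY=0.3200  stride 1/|dx|=1.1547 1/|dy|=2.0000
    cross x-line → (4,2), t=0.3118
    cross y-line → (4,3), t=0.3200
    cross x-line → (3,3), t=1.4665 (wall)
  → r_1 = 1.4665
beam 2: φ=-45°, α=195°
  d=(-0.9659,-0.2588)  start (5,2)  tX=0.2795 tY=3.2455  stride 1/|dx|=1.0353 1/|dy|=3.8637
    cross x-line → (4,2), t=0.2795
    cross x-line → (3,2), t=1.3148
    cross x-line → (2,2), t=2.3501
    cross y-line → (2,1), t=3.2455 (wall)
  → r_2 = 3.2455
beam 3: φ=45°, α=285°
  d=(0.2588,-0.9659)  start (5,2)  tX=2.8205 tY=0.8696  stride 1/|dx|=3.8637 1/|dy|=1.0353
    cross y-line → (5,1), t=0.8696
    cross y-line → (5,0), t=1.9049 (wall)
  → r_3 = 1.9049
beam 4: φ=90°, α=330°
  d=(0.8660,-0.5000)  start (5,2)  tX=0.8429 tY=1.6800  stride 1/|dx|=1.1547 1/|dy|=2.0000
    cross x-line → (6,2), t=0.8429
    cross y-line → (6,1), t=1.6800
    cross x-line → (7,1), t=1.9976 (wall)
  → r_4 = 1.9976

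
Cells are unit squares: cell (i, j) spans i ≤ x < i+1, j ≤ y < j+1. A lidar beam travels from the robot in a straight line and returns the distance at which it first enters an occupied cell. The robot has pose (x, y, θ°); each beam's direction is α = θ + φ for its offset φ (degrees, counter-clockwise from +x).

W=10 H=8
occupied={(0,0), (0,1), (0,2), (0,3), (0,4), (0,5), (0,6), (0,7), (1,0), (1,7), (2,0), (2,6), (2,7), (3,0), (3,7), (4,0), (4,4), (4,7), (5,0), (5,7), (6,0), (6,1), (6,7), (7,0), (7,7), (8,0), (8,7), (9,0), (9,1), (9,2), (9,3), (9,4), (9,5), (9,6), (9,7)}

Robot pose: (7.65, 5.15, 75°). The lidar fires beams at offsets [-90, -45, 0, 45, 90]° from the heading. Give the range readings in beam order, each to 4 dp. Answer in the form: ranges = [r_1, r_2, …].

beam 1: φ=-90°, α=345°
  direction (0.9659, -0.2588); cell (7,5); t to first gridline: x 0.3623, y 0.5796 (then +1.0353 / +3.8637)
    (8,5) via x @ 0.3623
    (8,4) via y @ 0.5796
    (9,4) via x @ 1.3976  # hit
  → r_1 = 1.3976
beam 2: φ=-45°, α=30°
  direction (0.8660, 0.5000); cell (7,5); t to first gridline: x 0.4041, y 1.7000 (then +1.1547 / +2.0000)
    (8,5) via x @ 0.4041
    (9,5) via x @ 1.5588  # hit
  → r_2 = 1.5588
beam 3: φ=0°, α=75°
  direction (0.2588, 0.9659); cell (7,5); t to first gridline: x 1.3523, y 0.8800 (then +3.8637 / +1.0353)
    (7,6) via y @ 0.8800
    (8,6) via x @ 1.3523
    (8,7) via y @ 1.9153  # hit
  → r_3 = 1.9153
beam 4: φ=45°, α=120°
  direction (-0.5000, 0.8660); cell (7,5); t to first gridline: x 1.3000, y 0.9815 (then +2.0000 / +1.1547)
    (7,6) via y @ 0.9815
    (6,6) via x @ 1.3000
    (6,7) via y @ 2.1362  # hit
  → r_4 = 2.1362
beam 5: φ=90°, α=165°
  direction (-0.9659, 0.2588); cell (7,5); t to first gridline: x 0.6729, y 3.2841 (then +1.0353 / +3.8637)
    (6,5) via x @ 0.6729
    (5,5) via x @ 1.7082
    (4,5) via x @ 2.7435
    (4,6) via y @ 3.2841
    (3,6) via x @ 3.7788
    (2,6) via x @ 4.8140  # hit
  → r_5 = 4.8140

ranges = [1.3976, 1.5588, 1.9153, 2.1362, 4.8140]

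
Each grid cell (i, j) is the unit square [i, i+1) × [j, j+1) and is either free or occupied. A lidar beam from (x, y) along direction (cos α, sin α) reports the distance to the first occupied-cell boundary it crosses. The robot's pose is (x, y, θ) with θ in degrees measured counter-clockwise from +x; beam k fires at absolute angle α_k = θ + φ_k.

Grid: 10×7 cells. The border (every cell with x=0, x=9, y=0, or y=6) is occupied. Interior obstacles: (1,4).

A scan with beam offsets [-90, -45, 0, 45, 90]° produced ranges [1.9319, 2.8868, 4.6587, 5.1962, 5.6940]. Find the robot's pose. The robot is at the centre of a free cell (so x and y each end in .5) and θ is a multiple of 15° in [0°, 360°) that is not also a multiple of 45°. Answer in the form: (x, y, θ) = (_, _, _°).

(x, y, θ) = (6.5, 1.5, 75°)

Enumerate (i+0.5, j+0.5, θ) over the 39 free cells and 16 admissible headings. For each, cast all 5 beams and compare to the given ranges.
  (4.5, 3.5, 285°): beam 1 = 3.6235 ≠ 1.9319 ✗
  (8.5, 4.5, 60°): beam 1 = 0.5774 ≠ 1.9319 ✗
  (2.5, 1.5, 120°): beam 1 = 7.5056 ≠ 1.9319 ✗
  (7.5, 5.5, 240°): beam 1 = 1.0000 ≠ 1.9319 ✗
  …
  (6.5, 1.5, 75°): r_1=1.9319, r_2=2.8868, r_3=4.6587, r_4=5.1962, r_5=5.6940 — all match ✓
Only this pose fits every beam.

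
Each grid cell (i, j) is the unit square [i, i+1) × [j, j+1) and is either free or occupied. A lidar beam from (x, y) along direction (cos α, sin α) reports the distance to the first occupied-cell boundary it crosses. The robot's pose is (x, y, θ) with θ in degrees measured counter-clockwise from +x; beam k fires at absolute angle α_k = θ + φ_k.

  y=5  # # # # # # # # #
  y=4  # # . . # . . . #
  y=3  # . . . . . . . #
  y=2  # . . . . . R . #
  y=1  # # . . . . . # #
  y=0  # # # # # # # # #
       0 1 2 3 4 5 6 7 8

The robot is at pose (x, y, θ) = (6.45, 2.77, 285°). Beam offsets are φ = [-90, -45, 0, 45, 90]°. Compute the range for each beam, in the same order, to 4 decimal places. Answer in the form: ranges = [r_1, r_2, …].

beam 1: φ=-90°, α=195°
  direction (-0.9659, -0.2588); cell (6,2); t to first gridline: x 0.4659, y 2.9751 (then +1.0353 / +3.8637)
    (5,2) via x @ 0.4659
    (4,2) via x @ 1.5012
    (3,2) via x @ 2.5364
    (3,1) via y @ 2.9751
    (2,1) via x @ 3.5717
    (1,1) via x @ 4.6070  # hit
  → r_1 = 4.6070
beam 2: φ=-45°, α=240°
  direction (-0.5000, -0.8660); cell (6,2); t to first gridline: x 0.9000, y 0.8891 (then +2.0000 / +1.1547)
    (6,1) via y @ 0.8891
    (5,1) via x @ 0.9000
    (5,0) via y @ 2.0438  # hit
  → r_2 = 2.0438
beam 3: φ=0°, α=285°
  direction (0.2588, -0.9659); cell (6,2); t to first gridline: x 2.1250, y 0.7972 (then +3.8637 / +1.0353)
    (6,1) via y @ 0.7972
    (6,0) via y @ 1.8324  # hit
  → r_3 = 1.8324
beam 4: φ=45°, α=330°
  direction (0.8660, -0.5000); cell (6,2); t to first gridline: x 0.6351, y 1.5400 (then +1.1547 / +2.0000)
    (7,2) via x @ 0.6351
    (7,1) via y @ 1.5400  # hit
  → r_4 = 1.5400
beam 5: φ=90°, α=15°
  direction (0.9659, 0.2588); cell (6,2); t to first gridline: x 0.5694, y 0.8887 (then +1.0353 / +3.8637)
    (7,2) via x @ 0.5694
    (7,3) via y @ 0.8887
    (8,3) via x @ 1.6047  # hit
  → r_5 = 1.6047

ranges = [4.6070, 2.0438, 1.8324, 1.5400, 1.6047]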